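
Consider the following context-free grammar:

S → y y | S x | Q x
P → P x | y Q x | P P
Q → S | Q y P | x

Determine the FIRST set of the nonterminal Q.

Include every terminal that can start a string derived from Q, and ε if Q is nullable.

We compute FIRST(Q) using the standard algorithm.
FIRST(P) = {y}
FIRST(Q) = {x, y}
FIRST(S) = {x, y}
Therefore, FIRST(Q) = {x, y}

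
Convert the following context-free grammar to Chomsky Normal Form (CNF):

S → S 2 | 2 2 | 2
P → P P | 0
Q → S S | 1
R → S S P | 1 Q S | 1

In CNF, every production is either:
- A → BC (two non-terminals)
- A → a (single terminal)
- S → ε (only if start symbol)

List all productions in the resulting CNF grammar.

T2 → 2; S → 2; P → 0; Q → 1; T1 → 1; R → 1; S → S T2; S → T2 T2; P → P P; Q → S S; R → S X0; X0 → S P; R → T1 X1; X1 → Q S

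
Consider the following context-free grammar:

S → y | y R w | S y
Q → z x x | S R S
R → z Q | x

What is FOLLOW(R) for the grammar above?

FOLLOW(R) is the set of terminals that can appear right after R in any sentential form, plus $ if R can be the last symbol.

We compute FOLLOW(R) using the standard algorithm.
FOLLOW(S) starts with {$}.
FIRST(Q) = {y, z}
FIRST(R) = {x, z}
FIRST(S) = {y}
FOLLOW(Q) = {w, y}
FOLLOW(R) = {w, y}
FOLLOW(S) = {$, w, x, y, z}
Therefore, FOLLOW(R) = {w, y}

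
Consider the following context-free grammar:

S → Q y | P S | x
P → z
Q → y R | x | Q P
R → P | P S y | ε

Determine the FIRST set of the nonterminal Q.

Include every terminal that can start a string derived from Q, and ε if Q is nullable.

We compute FIRST(Q) using the standard algorithm.
FIRST(P) = {z}
FIRST(Q) = {x, y}
FIRST(R) = {z, ε}
FIRST(S) = {x, y, z}
Therefore, FIRST(Q) = {x, y}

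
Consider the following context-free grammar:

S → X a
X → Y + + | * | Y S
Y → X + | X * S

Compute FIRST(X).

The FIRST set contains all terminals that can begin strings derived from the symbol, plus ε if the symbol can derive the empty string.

We compute FIRST(X) using the standard algorithm.
FIRST(S) = {*}
FIRST(X) = {*}
FIRST(Y) = {*}
Therefore, FIRST(X) = {*}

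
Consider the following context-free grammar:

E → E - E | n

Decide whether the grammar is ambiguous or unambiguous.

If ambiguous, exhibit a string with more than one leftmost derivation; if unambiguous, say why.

Ambiguous - the string 'n - n - n - n - n - n' has two distinct leftmost derivations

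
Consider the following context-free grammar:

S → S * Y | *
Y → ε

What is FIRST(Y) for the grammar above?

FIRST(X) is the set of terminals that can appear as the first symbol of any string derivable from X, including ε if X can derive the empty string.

We compute FIRST(Y) using the standard algorithm.
FIRST(S) = {*}
FIRST(Y) = {ε}
Therefore, FIRST(Y) = {ε}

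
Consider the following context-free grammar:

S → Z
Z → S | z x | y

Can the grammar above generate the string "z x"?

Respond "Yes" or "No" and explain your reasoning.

Yes - a valid derivation exists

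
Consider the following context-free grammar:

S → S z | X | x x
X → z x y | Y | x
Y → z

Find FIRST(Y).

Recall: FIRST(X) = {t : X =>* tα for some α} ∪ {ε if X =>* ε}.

We compute FIRST(Y) using the standard algorithm.
FIRST(S) = {x, z}
FIRST(X) = {x, z}
FIRST(Y) = {z}
Therefore, FIRST(Y) = {z}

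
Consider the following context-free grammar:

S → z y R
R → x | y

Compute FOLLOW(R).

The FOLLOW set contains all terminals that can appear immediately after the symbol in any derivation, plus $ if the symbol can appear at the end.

We compute FOLLOW(R) using the standard algorithm.
FOLLOW(S) starts with {$}.
FIRST(R) = {x, y}
FIRST(S) = {z}
FOLLOW(R) = {$}
FOLLOW(S) = {$}
Therefore, FOLLOW(R) = {$}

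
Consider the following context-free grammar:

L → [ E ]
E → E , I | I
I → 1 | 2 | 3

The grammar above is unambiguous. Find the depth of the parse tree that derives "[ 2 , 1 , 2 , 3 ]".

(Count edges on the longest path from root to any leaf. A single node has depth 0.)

6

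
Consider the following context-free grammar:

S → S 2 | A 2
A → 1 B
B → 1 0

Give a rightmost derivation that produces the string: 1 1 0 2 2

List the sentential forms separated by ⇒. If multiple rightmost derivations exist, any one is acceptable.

S ⇒ S 2 ⇒ A 2 2 ⇒ 1 B 2 2 ⇒ 1 1 0 2 2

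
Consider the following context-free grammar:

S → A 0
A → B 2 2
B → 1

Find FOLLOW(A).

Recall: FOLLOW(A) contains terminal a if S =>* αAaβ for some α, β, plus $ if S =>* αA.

We compute FOLLOW(A) using the standard algorithm.
FOLLOW(S) starts with {$}.
FIRST(A) = {1}
FIRST(B) = {1}
FIRST(S) = {1}
FOLLOW(A) = {0}
FOLLOW(B) = {2}
FOLLOW(S) = {$}
Therefore, FOLLOW(A) = {0}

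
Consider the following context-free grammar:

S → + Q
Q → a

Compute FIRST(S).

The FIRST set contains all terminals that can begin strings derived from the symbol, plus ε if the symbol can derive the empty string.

We compute FIRST(S) using the standard algorithm.
FIRST(Q) = {a}
FIRST(S) = {+}
Therefore, FIRST(S) = {+}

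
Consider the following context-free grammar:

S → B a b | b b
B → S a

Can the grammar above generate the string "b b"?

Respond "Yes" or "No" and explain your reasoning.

Yes - a valid derivation exists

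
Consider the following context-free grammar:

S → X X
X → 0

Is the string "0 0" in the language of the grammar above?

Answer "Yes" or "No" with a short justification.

Yes - a valid derivation exists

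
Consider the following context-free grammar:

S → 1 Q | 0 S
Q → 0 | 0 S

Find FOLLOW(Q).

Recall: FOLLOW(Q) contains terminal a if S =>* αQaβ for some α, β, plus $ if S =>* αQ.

We compute FOLLOW(Q) using the standard algorithm.
FOLLOW(S) starts with {$}.
FIRST(Q) = {0}
FIRST(S) = {0, 1}
FOLLOW(Q) = {$}
FOLLOW(S) = {$}
Therefore, FOLLOW(Q) = {$}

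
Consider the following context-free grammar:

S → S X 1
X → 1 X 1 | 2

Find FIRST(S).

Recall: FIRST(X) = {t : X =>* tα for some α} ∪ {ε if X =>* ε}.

We compute FIRST(S) using the standard algorithm.
FIRST(S) = {}
FIRST(X) = {1, 2}
Therefore, FIRST(S) = {}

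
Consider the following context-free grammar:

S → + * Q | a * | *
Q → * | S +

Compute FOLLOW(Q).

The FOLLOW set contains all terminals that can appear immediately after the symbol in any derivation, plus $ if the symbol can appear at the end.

We compute FOLLOW(Q) using the standard algorithm.
FOLLOW(S) starts with {$}.
FIRST(Q) = {*, +, a}
FIRST(S) = {*, +, a}
FOLLOW(Q) = {$, +}
FOLLOW(S) = {$, +}
Therefore, FOLLOW(Q) = {$, +}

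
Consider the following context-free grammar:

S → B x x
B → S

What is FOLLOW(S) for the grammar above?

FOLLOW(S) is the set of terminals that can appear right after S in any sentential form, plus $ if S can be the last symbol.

We compute FOLLOW(S) using the standard algorithm.
FOLLOW(S) starts with {$}.
FIRST(B) = {}
FIRST(S) = {}
FOLLOW(B) = {x}
FOLLOW(S) = {$, x}
Therefore, FOLLOW(S) = {$, x}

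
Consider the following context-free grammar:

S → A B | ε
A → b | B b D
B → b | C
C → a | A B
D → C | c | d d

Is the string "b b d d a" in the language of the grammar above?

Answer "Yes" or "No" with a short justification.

Yes - a valid derivation exists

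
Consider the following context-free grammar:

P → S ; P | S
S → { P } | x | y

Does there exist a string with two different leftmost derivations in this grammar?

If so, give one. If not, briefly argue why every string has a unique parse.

No - every string in the language has a unique leftmost derivation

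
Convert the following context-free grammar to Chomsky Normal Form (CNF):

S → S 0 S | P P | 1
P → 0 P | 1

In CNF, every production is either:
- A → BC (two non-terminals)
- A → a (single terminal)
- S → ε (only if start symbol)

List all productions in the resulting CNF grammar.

T0 → 0; S → 1; P → 1; S → S X0; X0 → T0 S; S → P P; P → T0 P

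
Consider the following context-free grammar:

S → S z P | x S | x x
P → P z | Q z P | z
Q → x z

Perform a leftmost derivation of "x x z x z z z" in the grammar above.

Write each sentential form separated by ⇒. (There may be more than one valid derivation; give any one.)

S ⇒ S z P ⇒ x x z P ⇒ x x z Q z P ⇒ x x z x z z P ⇒ x x z x z z z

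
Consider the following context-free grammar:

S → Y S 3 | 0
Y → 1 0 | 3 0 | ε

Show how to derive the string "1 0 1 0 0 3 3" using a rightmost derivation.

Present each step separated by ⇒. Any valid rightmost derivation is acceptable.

S ⇒ Y S 3 ⇒ Y Y S 3 3 ⇒ Y Y 0 3 3 ⇒ Y 1 0 0 3 3 ⇒ 1 0 1 0 0 3 3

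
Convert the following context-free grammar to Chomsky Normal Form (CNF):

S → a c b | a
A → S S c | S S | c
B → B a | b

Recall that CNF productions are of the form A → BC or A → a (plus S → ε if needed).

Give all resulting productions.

TA → a; TC → c; TB → b; S → a; A → c; B → b; S → TA X0; X0 → TC TB; A → S X1; X1 → S TC; A → S S; B → B TA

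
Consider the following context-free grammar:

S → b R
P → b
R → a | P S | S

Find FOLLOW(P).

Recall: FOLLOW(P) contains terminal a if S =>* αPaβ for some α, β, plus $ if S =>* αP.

We compute FOLLOW(P) using the standard algorithm.
FOLLOW(S) starts with {$}.
FIRST(P) = {b}
FIRST(R) = {a, b}
FIRST(S) = {b}
FOLLOW(P) = {b}
FOLLOW(R) = {$}
FOLLOW(S) = {$}
Therefore, FOLLOW(P) = {b}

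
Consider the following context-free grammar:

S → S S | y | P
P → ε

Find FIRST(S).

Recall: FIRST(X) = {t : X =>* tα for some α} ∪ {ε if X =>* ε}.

We compute FIRST(S) using the standard algorithm.
FIRST(P) = {ε}
FIRST(S) = {y, ε}
Therefore, FIRST(S) = {y, ε}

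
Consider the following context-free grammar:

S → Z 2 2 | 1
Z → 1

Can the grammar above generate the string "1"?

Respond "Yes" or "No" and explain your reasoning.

Yes - a valid derivation exists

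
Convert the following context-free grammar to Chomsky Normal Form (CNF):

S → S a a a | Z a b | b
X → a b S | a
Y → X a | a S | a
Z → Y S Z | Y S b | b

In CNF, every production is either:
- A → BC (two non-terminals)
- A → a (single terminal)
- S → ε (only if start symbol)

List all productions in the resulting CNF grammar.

TA → a; TB → b; S → b; X → a; Y → a; Z → b; S → S X0; X0 → TA X1; X1 → TA TA; S → Z X2; X2 → TA TB; X → TA X3; X3 → TB S; Y → X TA; Y → TA S; Z → Y X4; X4 → S Z; Z → Y X5; X5 → S TB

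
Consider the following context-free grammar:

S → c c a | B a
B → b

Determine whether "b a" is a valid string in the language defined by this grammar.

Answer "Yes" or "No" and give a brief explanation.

Yes - a valid derivation exists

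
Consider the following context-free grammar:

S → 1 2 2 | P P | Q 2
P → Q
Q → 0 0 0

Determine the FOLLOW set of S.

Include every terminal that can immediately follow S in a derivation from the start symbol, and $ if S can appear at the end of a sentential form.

We compute FOLLOW(S) using the standard algorithm.
FOLLOW(S) starts with {$}.
FIRST(P) = {0}
FIRST(Q) = {0}
FIRST(S) = {0, 1}
FOLLOW(P) = {$, 0}
FOLLOW(Q) = {$, 0, 2}
FOLLOW(S) = {$}
Therefore, FOLLOW(S) = {$}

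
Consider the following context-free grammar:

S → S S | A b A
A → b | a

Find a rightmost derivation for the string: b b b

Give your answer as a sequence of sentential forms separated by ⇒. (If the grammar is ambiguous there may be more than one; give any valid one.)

S ⇒ A b A ⇒ A b b ⇒ b b b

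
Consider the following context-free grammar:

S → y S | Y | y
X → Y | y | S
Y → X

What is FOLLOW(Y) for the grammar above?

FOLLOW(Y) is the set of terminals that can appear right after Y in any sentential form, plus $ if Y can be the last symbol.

We compute FOLLOW(Y) using the standard algorithm.
FOLLOW(S) starts with {$}.
FIRST(S) = {y}
FIRST(X) = {y}
FIRST(Y) = {y}
FOLLOW(S) = {$}
FOLLOW(X) = {$}
FOLLOW(Y) = {$}
Therefore, FOLLOW(Y) = {$}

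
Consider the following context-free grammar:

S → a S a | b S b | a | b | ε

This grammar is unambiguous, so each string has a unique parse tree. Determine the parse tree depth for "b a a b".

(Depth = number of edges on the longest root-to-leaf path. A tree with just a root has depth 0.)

3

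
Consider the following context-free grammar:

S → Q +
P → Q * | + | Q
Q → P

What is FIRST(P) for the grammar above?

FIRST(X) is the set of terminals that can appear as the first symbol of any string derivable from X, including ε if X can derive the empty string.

We compute FIRST(P) using the standard algorithm.
FIRST(P) = {+}
FIRST(Q) = {+}
FIRST(S) = {+}
Therefore, FIRST(P) = {+}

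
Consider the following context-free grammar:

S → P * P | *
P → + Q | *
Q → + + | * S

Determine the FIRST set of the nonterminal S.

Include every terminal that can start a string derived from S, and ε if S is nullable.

We compute FIRST(S) using the standard algorithm.
FIRST(P) = {*, +}
FIRST(Q) = {*, +}
FIRST(S) = {*, +}
Therefore, FIRST(S) = {*, +}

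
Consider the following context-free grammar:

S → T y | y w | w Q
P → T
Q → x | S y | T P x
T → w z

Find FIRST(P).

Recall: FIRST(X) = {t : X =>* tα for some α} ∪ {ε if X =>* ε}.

We compute FIRST(P) using the standard algorithm.
FIRST(P) = {w}
FIRST(Q) = {w, x, y}
FIRST(S) = {w, y}
FIRST(T) = {w}
Therefore, FIRST(P) = {w}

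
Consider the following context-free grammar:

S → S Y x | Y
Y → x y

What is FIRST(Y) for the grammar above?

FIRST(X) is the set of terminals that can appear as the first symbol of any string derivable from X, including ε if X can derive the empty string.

We compute FIRST(Y) using the standard algorithm.
FIRST(S) = {x}
FIRST(Y) = {x}
Therefore, FIRST(Y) = {x}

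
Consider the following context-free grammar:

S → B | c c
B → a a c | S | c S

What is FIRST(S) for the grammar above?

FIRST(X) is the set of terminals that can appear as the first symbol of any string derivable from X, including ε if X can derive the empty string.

We compute FIRST(S) using the standard algorithm.
FIRST(B) = {a, c}
FIRST(S) = {a, c}
Therefore, FIRST(S) = {a, c}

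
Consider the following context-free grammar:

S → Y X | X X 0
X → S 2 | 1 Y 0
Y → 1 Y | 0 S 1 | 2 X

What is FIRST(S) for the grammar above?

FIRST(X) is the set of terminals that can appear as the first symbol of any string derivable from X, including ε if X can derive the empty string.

We compute FIRST(S) using the standard algorithm.
FIRST(S) = {0, 1, 2}
FIRST(X) = {0, 1, 2}
FIRST(Y) = {0, 1, 2}
Therefore, FIRST(S) = {0, 1, 2}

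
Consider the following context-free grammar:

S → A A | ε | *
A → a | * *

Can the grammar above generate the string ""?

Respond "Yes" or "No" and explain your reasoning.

Yes - a valid derivation exists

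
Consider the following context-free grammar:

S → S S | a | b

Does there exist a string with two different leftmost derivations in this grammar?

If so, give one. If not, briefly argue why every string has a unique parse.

Yes - the string 'b a b' has two distinct leftmost derivations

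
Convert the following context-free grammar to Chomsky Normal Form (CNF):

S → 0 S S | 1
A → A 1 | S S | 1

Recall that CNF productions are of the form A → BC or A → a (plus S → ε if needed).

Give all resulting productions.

T0 → 0; S → 1; T1 → 1; A → 1; S → T0 X0; X0 → S S; A → A T1; A → S S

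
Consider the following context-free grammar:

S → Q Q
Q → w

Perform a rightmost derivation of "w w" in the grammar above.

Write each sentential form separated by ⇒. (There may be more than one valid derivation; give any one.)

S ⇒ Q Q ⇒ Q w ⇒ w w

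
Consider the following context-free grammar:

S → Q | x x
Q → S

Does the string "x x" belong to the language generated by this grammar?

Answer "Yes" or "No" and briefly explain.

Yes - a valid derivation exists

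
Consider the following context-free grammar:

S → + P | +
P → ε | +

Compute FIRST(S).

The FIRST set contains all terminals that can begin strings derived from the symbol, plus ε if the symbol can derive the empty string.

We compute FIRST(S) using the standard algorithm.
FIRST(P) = {+, ε}
FIRST(S) = {+}
Therefore, FIRST(S) = {+}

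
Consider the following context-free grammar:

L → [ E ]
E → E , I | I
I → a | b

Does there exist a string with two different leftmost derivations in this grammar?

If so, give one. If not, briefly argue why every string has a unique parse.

No - every string in the language has a unique leftmost derivation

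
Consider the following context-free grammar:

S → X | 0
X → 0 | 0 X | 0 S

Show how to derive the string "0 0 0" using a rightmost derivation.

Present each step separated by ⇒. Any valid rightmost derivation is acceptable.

S ⇒ X ⇒ 0 X ⇒ 0 0 X ⇒ 0 0 0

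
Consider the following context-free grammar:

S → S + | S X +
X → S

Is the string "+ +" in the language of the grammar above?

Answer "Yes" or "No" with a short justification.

No - no valid derivation exists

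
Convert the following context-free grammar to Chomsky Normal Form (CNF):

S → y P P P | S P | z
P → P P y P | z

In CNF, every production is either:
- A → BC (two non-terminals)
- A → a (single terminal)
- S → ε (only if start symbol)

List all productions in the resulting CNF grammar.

TY → y; S → z; P → z; S → TY X0; X0 → P X1; X1 → P P; S → S P; P → P X2; X2 → P X3; X3 → TY P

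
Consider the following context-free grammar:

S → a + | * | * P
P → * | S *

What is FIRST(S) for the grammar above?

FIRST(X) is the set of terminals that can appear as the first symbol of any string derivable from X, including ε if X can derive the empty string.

We compute FIRST(S) using the standard algorithm.
FIRST(P) = {*, a}
FIRST(S) = {*, a}
Therefore, FIRST(S) = {*, a}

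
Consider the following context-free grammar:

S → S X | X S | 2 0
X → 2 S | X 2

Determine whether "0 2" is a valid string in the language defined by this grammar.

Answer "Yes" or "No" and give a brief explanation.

No - no valid derivation exists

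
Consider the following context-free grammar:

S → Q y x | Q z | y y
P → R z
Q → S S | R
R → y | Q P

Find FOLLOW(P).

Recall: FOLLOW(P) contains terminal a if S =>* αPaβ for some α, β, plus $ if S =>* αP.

We compute FOLLOW(P) using the standard algorithm.
FOLLOW(S) starts with {$}.
FIRST(P) = {y}
FIRST(Q) = {y}
FIRST(R) = {y}
FIRST(S) = {y}
FOLLOW(P) = {y, z}
FOLLOW(Q) = {y, z}
FOLLOW(R) = {y, z}
FOLLOW(S) = {$, y, z}
Therefore, FOLLOW(P) = {y, z}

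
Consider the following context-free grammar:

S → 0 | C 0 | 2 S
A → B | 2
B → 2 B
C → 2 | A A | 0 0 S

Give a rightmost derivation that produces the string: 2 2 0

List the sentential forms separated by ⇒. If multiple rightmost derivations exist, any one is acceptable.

S ⇒ 2 S ⇒ 2 C 0 ⇒ 2 2 0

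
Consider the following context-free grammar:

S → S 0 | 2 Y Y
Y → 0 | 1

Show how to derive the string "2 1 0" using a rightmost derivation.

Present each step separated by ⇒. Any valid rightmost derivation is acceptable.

S ⇒ 2 Y Y ⇒ 2 Y 0 ⇒ 2 1 0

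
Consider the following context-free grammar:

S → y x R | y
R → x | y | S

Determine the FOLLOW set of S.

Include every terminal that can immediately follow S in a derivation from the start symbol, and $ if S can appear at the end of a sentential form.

We compute FOLLOW(S) using the standard algorithm.
FOLLOW(S) starts with {$}.
FIRST(R) = {x, y}
FIRST(S) = {y}
FOLLOW(R) = {$}
FOLLOW(S) = {$}
Therefore, FOLLOW(S) = {$}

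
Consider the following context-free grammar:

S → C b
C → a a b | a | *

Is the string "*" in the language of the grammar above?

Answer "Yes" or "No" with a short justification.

No - no valid derivation exists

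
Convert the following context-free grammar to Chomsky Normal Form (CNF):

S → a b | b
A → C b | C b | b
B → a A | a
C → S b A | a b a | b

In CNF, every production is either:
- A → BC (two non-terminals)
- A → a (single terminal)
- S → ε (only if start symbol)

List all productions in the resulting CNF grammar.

TA → a; TB → b; S → b; A → b; B → a; C → b; S → TA TB; A → C TB; A → C TB; B → TA A; C → S X0; X0 → TB A; C → TA X1; X1 → TB TA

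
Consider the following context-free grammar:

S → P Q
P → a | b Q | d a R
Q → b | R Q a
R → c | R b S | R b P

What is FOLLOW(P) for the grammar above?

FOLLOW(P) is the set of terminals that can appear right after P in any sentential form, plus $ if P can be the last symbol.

We compute FOLLOW(P) using the standard algorithm.
FOLLOW(S) starts with {$}.
FIRST(P) = {a, b, d}
FIRST(Q) = {b, c}
FIRST(R) = {c}
FIRST(S) = {a, b, d}
FOLLOW(P) = {b, c}
FOLLOW(Q) = {$, a, b, c}
FOLLOW(R) = {b, c}
FOLLOW(S) = {$, b, c}
Therefore, FOLLOW(P) = {b, c}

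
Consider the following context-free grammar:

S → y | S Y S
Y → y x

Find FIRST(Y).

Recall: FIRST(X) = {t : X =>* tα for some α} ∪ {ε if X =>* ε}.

We compute FIRST(Y) using the standard algorithm.
FIRST(S) = {y}
FIRST(Y) = {y}
Therefore, FIRST(Y) = {y}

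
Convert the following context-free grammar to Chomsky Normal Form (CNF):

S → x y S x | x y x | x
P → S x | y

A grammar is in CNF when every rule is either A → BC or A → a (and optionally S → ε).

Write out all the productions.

TX → x; TY → y; S → x; P → y; S → TX X0; X0 → TY X1; X1 → S TX; S → TX X2; X2 → TY TX; P → S TX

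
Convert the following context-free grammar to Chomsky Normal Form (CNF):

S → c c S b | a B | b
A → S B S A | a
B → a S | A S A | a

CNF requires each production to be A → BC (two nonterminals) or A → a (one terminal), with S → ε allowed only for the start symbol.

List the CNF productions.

TC → c; TB → b; TA → a; S → b; A → a; B → a; S → TC X0; X0 → TC X1; X1 → S TB; S → TA B; A → S X2; X2 → B X3; X3 → S A; B → TA S; B → A X4; X4 → S A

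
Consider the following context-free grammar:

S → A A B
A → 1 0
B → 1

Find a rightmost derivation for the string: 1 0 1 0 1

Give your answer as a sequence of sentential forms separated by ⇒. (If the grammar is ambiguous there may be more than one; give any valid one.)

S ⇒ A A B ⇒ A A 1 ⇒ A 1 0 1 ⇒ 1 0 1 0 1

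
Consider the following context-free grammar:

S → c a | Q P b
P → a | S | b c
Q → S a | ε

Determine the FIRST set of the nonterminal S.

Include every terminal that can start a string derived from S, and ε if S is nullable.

We compute FIRST(S) using the standard algorithm.
FIRST(P) = {a, b, c}
FIRST(Q) = {a, b, c, ε}
FIRST(S) = {a, b, c}
Therefore, FIRST(S) = {a, b, c}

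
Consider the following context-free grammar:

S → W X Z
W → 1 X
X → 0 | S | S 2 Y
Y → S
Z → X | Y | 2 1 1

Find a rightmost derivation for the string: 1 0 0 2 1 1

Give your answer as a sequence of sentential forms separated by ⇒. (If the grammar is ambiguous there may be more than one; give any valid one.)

S ⇒ W X Z ⇒ W X 2 1 1 ⇒ W 0 2 1 1 ⇒ 1 X 0 2 1 1 ⇒ 1 0 0 2 1 1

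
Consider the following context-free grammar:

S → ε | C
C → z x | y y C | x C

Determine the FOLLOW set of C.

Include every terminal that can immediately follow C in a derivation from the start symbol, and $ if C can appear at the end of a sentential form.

We compute FOLLOW(C) using the standard algorithm.
FOLLOW(S) starts with {$}.
FIRST(C) = {x, y, z}
FIRST(S) = {x, y, z, ε}
FOLLOW(C) = {$}
FOLLOW(S) = {$}
Therefore, FOLLOW(C) = {$}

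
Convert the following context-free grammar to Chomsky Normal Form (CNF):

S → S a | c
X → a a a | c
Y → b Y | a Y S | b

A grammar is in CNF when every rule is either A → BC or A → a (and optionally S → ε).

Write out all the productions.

TA → a; S → c; X → c; TB → b; Y → b; S → S TA; X → TA X0; X0 → TA TA; Y → TB Y; Y → TA X1; X1 → Y S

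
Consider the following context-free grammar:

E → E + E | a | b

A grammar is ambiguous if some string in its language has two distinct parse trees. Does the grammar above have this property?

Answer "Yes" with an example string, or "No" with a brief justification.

Yes - the string 'b + a + b + b + a' has two distinct parse trees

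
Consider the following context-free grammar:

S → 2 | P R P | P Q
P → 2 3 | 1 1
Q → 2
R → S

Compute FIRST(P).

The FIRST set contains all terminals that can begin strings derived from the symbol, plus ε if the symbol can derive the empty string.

We compute FIRST(P) using the standard algorithm.
FIRST(P) = {1, 2}
FIRST(Q) = {2}
FIRST(R) = {1, 2}
FIRST(S) = {1, 2}
Therefore, FIRST(P) = {1, 2}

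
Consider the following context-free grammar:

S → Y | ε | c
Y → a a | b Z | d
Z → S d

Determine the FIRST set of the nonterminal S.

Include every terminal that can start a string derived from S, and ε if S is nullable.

We compute FIRST(S) using the standard algorithm.
FIRST(S) = {a, b, c, d, ε}
FIRST(Y) = {a, b, d}
FIRST(Z) = {a, b, c, d}
Therefore, FIRST(S) = {a, b, c, d, ε}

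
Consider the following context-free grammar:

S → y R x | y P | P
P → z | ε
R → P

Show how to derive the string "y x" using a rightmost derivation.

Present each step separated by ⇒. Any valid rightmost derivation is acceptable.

S ⇒ y R x ⇒ y P x ⇒ y x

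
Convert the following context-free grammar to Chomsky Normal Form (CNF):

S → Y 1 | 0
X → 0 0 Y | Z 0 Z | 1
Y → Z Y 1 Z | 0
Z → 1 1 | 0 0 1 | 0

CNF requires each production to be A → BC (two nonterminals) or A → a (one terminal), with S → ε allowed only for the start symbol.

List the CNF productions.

T1 → 1; S → 0; T0 → 0; X → 1; Y → 0; Z → 0; S → Y T1; X → T0 X0; X0 → T0 Y; X → Z X1; X1 → T0 Z; Y → Z X2; X2 → Y X3; X3 → T1 Z; Z → T1 T1; Z → T0 X4; X4 → T0 T1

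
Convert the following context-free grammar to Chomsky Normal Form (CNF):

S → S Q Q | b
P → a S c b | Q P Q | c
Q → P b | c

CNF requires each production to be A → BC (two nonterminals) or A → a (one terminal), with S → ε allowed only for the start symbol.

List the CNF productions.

S → b; TA → a; TC → c; TB → b; P → c; Q → c; S → S X0; X0 → Q Q; P → TA X1; X1 → S X2; X2 → TC TB; P → Q X3; X3 → P Q; Q → P TB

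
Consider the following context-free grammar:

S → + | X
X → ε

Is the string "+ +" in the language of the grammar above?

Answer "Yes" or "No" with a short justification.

No - no valid derivation exists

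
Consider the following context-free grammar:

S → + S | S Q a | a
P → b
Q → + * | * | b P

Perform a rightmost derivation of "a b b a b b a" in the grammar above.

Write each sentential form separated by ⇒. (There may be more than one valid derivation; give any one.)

S ⇒ S Q a ⇒ S b P a ⇒ S b b a ⇒ S Q a b b a ⇒ S b P a b b a ⇒ S b b a b b a ⇒ a b b a b b a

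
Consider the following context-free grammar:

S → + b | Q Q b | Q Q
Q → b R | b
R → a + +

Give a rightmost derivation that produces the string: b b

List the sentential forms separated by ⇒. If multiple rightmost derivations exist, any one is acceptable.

S ⇒ Q Q ⇒ Q b ⇒ b b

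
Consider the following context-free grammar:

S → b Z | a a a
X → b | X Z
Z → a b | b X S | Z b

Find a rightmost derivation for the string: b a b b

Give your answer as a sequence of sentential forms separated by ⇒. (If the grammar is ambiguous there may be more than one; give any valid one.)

S ⇒ b Z ⇒ b Z b ⇒ b a b b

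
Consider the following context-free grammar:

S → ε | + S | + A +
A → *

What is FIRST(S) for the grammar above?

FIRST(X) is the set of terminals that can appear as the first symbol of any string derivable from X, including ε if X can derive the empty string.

We compute FIRST(S) using the standard algorithm.
FIRST(A) = {*}
FIRST(S) = {+, ε}
Therefore, FIRST(S) = {+, ε}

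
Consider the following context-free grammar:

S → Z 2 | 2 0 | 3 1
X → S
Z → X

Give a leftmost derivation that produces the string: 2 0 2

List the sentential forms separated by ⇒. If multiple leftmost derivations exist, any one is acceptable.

S ⇒ Z 2 ⇒ X 2 ⇒ S 2 ⇒ 2 0 2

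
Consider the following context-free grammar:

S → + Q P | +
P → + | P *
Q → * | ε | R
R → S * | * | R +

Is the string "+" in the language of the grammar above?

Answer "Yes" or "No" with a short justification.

Yes - a valid derivation exists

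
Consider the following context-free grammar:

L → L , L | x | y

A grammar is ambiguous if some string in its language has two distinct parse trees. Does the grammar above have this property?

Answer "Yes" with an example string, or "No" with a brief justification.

Yes - the string 'x , y , x , y' has two distinct parse trees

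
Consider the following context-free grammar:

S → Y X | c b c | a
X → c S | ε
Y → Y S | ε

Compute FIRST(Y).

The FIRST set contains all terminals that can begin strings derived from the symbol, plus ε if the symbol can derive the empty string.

We compute FIRST(Y) using the standard algorithm.
FIRST(S) = {a, c, ε}
FIRST(X) = {c, ε}
FIRST(Y) = {a, c, ε}
Therefore, FIRST(Y) = {a, c, ε}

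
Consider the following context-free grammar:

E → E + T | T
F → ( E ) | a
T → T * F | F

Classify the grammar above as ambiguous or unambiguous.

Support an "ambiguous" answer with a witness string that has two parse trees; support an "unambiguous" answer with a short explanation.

Unambiguous - every string in the language has a unique parse tree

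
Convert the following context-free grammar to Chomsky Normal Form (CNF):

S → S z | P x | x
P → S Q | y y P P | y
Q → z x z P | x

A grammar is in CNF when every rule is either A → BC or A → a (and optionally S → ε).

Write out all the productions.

TZ → z; TX → x; S → x; TY → y; P → y; Q → x; S → S TZ; S → P TX; P → S Q; P → TY X0; X0 → TY X1; X1 → P P; Q → TZ X2; X2 → TX X3; X3 → TZ P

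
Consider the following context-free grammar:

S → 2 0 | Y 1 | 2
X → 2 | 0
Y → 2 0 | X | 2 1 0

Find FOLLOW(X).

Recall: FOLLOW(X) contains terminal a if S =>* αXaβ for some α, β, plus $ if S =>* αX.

We compute FOLLOW(X) using the standard algorithm.
FOLLOW(S) starts with {$}.
FIRST(S) = {0, 2}
FIRST(X) = {0, 2}
FIRST(Y) = {0, 2}
FOLLOW(S) = {$}
FOLLOW(X) = {1}
FOLLOW(Y) = {1}
Therefore, FOLLOW(X) = {1}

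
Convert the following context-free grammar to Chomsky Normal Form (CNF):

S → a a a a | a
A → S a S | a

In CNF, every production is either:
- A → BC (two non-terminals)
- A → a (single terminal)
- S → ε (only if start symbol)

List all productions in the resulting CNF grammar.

TA → a; S → a; A → a; S → TA X0; X0 → TA X1; X1 → TA TA; A → S X2; X2 → TA S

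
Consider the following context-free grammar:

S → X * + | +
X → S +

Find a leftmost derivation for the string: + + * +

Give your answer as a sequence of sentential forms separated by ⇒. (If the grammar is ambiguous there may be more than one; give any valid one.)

S ⇒ X * + ⇒ S + * + ⇒ + + * +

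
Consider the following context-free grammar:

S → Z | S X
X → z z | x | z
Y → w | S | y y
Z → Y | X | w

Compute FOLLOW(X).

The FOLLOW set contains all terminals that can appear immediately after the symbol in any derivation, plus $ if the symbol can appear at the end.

We compute FOLLOW(X) using the standard algorithm.
FOLLOW(S) starts with {$}.
FIRST(S) = {w, x, y, z}
FIRST(X) = {x, z}
FIRST(Y) = {w, x, y, z}
FIRST(Z) = {w, x, y, z}
FOLLOW(S) = {$, x, z}
FOLLOW(X) = {$, x, z}
FOLLOW(Y) = {$, x, z}
FOLLOW(Z) = {$, x, z}
Therefore, FOLLOW(X) = {$, x, z}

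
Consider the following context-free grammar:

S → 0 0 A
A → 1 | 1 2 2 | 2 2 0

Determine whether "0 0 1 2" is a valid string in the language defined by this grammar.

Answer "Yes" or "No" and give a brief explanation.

No - no valid derivation exists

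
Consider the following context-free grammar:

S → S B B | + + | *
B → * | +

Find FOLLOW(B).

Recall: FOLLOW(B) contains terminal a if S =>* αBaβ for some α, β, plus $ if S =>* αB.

We compute FOLLOW(B) using the standard algorithm.
FOLLOW(S) starts with {$}.
FIRST(B) = {*, +}
FIRST(S) = {*, +}
FOLLOW(B) = {$, *, +}
FOLLOW(S) = {$, *, +}
Therefore, FOLLOW(B) = {$, *, +}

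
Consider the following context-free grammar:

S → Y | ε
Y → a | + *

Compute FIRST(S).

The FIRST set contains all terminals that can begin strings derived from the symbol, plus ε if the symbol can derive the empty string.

We compute FIRST(S) using the standard algorithm.
FIRST(S) = {+, a, ε}
FIRST(Y) = {+, a}
Therefore, FIRST(S) = {+, a, ε}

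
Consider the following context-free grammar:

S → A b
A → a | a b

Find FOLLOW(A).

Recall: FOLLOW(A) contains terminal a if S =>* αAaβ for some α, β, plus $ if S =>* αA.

We compute FOLLOW(A) using the standard algorithm.
FOLLOW(S) starts with {$}.
FIRST(A) = {a}
FIRST(S) = {a}
FOLLOW(A) = {b}
FOLLOW(S) = {$}
Therefore, FOLLOW(A) = {b}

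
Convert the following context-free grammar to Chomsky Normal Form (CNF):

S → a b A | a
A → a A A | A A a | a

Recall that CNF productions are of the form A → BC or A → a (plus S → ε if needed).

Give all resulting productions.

TA → a; TB → b; S → a; A → a; S → TA X0; X0 → TB A; A → TA X1; X1 → A A; A → A X2; X2 → A TA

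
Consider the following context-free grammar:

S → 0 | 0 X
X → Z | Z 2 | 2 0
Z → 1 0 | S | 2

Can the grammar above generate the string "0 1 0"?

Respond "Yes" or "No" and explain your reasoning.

Yes - a valid derivation exists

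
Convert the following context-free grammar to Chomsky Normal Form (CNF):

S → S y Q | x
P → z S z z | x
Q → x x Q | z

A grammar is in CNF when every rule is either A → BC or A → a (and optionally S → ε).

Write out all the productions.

TY → y; S → x; TZ → z; P → x; TX → x; Q → z; S → S X0; X0 → TY Q; P → TZ X1; X1 → S X2; X2 → TZ TZ; Q → TX X3; X3 → TX Q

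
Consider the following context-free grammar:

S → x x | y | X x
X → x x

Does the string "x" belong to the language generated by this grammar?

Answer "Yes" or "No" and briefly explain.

No - no valid derivation exists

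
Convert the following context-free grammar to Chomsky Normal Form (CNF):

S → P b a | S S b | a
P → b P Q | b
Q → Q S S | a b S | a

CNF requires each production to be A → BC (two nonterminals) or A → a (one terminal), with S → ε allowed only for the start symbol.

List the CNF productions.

TB → b; TA → a; S → a; P → b; Q → a; S → P X0; X0 → TB TA; S → S X1; X1 → S TB; P → TB X2; X2 → P Q; Q → Q X3; X3 → S S; Q → TA X4; X4 → TB S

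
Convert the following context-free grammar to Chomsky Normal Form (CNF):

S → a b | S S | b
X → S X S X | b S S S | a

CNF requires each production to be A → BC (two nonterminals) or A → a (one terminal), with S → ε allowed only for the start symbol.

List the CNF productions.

TA → a; TB → b; S → b; X → a; S → TA TB; S → S S; X → S X0; X0 → X X1; X1 → S X; X → TB X2; X2 → S X3; X3 → S S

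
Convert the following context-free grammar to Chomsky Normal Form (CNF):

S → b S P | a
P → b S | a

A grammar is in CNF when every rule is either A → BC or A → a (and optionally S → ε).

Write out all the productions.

TB → b; S → a; P → a; S → TB X0; X0 → S P; P → TB S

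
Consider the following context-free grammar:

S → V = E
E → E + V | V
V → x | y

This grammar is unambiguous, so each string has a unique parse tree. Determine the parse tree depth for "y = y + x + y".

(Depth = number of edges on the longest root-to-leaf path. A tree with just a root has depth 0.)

5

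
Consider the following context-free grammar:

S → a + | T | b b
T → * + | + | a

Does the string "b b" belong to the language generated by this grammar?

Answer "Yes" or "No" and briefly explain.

Yes - a valid derivation exists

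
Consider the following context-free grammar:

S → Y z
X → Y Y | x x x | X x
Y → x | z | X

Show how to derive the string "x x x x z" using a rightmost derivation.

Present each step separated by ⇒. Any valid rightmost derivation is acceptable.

S ⇒ Y z ⇒ X z ⇒ X x z ⇒ x x x x z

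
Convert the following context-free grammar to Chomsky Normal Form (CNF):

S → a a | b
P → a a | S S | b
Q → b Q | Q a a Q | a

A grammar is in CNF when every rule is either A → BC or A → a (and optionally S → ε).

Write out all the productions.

TA → a; S → b; P → b; TB → b; Q → a; S → TA TA; P → TA TA; P → S S; Q → TB Q; Q → Q X0; X0 → TA X1; X1 → TA Q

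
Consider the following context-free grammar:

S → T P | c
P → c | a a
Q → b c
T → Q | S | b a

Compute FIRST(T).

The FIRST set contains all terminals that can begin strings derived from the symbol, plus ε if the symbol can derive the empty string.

We compute FIRST(T) using the standard algorithm.
FIRST(P) = {a, c}
FIRST(Q) = {b}
FIRST(S) = {b, c}
FIRST(T) = {b, c}
Therefore, FIRST(T) = {b, c}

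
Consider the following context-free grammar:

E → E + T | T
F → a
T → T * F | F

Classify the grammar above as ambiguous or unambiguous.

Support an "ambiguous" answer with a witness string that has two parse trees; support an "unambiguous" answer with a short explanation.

Unambiguous - every string in the language has a unique parse tree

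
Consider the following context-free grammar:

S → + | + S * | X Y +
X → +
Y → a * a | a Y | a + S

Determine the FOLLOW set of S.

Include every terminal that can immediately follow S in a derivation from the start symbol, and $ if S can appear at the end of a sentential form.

We compute FOLLOW(S) using the standard algorithm.
FOLLOW(S) starts with {$}.
FIRST(S) = {+}
FIRST(X) = {+}
FIRST(Y) = {a}
FOLLOW(S) = {$, *, +}
FOLLOW(X) = {a}
FOLLOW(Y) = {+}
Therefore, FOLLOW(S) = {$, *, +}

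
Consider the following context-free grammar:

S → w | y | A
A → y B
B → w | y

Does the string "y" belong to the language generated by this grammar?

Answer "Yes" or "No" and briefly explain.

Yes - a valid derivation exists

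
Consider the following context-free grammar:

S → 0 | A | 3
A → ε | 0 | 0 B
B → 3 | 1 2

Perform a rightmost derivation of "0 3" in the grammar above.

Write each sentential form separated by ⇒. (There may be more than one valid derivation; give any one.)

S ⇒ A ⇒ 0 B ⇒ 0 3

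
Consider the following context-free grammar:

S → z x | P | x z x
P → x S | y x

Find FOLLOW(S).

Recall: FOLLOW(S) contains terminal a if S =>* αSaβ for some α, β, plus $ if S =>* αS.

We compute FOLLOW(S) using the standard algorithm.
FOLLOW(S) starts with {$}.
FIRST(P) = {x, y}
FIRST(S) = {x, y, z}
FOLLOW(P) = {$}
FOLLOW(S) = {$}
Therefore, FOLLOW(S) = {$}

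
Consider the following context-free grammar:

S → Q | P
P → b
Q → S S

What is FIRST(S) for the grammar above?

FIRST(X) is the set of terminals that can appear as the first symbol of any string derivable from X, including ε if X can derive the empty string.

We compute FIRST(S) using the standard algorithm.
FIRST(P) = {b}
FIRST(Q) = {b}
FIRST(S) = {b}
Therefore, FIRST(S) = {b}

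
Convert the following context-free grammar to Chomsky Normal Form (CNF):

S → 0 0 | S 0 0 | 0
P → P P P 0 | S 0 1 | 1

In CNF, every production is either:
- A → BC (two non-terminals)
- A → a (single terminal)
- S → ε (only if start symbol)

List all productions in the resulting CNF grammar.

T0 → 0; S → 0; T1 → 1; P → 1; S → T0 T0; S → S X0; X0 → T0 T0; P → P X1; X1 → P X2; X2 → P T0; P → S X3; X3 → T0 T1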